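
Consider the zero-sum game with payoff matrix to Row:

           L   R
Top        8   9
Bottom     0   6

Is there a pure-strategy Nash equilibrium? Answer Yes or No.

Row minima: Top → 8, Bottom → 0; maximin = 8.
Column maxima: L → 8, R → 9; minimax = 8.
maximin = minimax = 8, so a saddle point exists.

Yes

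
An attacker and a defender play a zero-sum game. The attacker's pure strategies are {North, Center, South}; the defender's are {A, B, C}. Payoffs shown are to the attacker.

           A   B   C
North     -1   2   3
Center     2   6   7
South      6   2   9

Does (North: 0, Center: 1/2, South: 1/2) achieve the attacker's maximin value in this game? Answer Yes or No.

Yes

Against A this mix gives (1/2)·2 + (1/2)·6 = 4.
Against B this mix gives (1/2)·6 + (1/2)·2 = 4.
Against C this mix gives (1/2)·7 + (1/2)·9 = 8.
All of the defender's active replies (A, B) yield 4, and no column does worse for the attacker. The mix makes the defender indifferent and guarantees 4, so it is optimal.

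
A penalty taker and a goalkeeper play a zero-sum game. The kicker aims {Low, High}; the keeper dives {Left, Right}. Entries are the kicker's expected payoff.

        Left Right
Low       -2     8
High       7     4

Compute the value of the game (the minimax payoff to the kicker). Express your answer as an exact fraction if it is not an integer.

64/13

Row minima: Low → -2, High → 4; maximin = 4.
Column maxima: Left → 7, Right → 8; minimax = 7.
4 ≠ 7, so there is no saddle point; optimal play is mixed.
Let the kicker play Low with probability p. Expected payoff against Left: (-2)p + 7(1−p) = −9p + 7; against Right: 8p + 4(1−p) = 4p + 4.
Setting these equal: −9p + 7 = 4p + 4 ⇒ −13p = -3 ⇒ p = 3/13, and the value is (-9)·(3/13) + 7 = 64/13.
For the keeper: with q = P(Left), equating Low's and High's payoffs gives −10q + 8 = 3q + 4 ⇒ q = 4/13.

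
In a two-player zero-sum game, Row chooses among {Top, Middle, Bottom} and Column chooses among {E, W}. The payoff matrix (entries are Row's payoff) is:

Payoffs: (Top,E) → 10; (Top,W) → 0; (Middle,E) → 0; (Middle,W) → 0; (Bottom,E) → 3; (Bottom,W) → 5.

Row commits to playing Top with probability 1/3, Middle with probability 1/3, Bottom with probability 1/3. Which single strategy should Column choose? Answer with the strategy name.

If Column plays E, Row's expected payoff is (1/3)·10 + (1/3)·0 + (1/3)·3 = 13/3.
If Column plays W, Row's expected payoff is (1/3)·0 + (1/3)·0 + (1/3)·5 = 5/3.
Column minimizes Row's payoff; the smallest is 5/3, so the best response is W.

W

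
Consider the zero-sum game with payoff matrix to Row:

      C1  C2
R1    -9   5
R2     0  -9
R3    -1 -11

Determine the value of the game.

-81/23

Row minima: R1 → -9, R2 → -9, R3 → -11; maximin = -9.
Column maxima: C1 → 0, C2 → 5; minimax = 0.
-9 ≠ 0, so there is no saddle point; optimal play is mixed.
R3 is strictly dominated by R2, so Row never plays it.
On the remaining 2×2 (R1, R2 vs C1, C2):
Let Row play R1 with probability p. Expected payoff against C1: (-9)p + 0(1−p) = −9p; against C2: 5p + (-9)(1−p) = 14p − 9.
Setting these equal: −9p = 14p − 9 ⇒ −23p = -9 ⇒ p = 9/23, and the value is (-9)·(9/23) = -81/23.
For Column: with q = P(C1), equating R1's and R2's payoffs gives −14q + 5 = 9q − 9 ⇒ q = 14/23.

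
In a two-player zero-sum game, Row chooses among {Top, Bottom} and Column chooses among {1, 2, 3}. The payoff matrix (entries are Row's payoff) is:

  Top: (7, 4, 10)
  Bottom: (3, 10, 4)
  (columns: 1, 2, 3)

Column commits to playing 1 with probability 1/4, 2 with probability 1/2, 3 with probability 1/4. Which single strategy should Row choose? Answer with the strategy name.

Bottom

Expected payoff of Top: (1/4)·7 + (1/2)·4 + (1/4)·10 = 25/4.
Expected payoff of Bottom: (1/4)·3 + (1/2)·10 + (1/4)·4 = 27/4.
The largest is 27/4, so Row's best response is Bottom.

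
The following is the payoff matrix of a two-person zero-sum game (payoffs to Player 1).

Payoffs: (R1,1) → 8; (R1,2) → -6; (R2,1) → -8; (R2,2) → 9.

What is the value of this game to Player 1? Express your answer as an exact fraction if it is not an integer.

24/31

Row minima: R1 → -6, R2 → -8; maximin = -6.
Column maxima: 1 → 8, 2 → 9; minimax = 8.
-6 ≠ 8, so there is no saddle point; optimal play is mixed.
Let Player 1 play R1 with probability p. Expected payoff against 1: 8p + (-8)(1−p) = 16p − 8; against 2: (-6)p + 9(1−p) = −15p + 9.
Setting these equal: 16p − 8 = −15p + 9 ⇒ 31p = 17 ⇒ p = 17/31, and the value is (16)·(17/31) − 8 = 24/31.
For Player 2: with q = P(1), equating R1's and R2's payoffs gives 14q − 6 = −17q + 9 ⇒ q = 15/31.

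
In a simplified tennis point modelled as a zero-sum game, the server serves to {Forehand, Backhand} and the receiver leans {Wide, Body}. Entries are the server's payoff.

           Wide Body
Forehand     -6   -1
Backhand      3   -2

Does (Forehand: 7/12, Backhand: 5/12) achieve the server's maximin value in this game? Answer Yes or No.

Against Wide this mix gives (7/12)·(-6) + (5/12)·3 = -9/4.
Against Body this mix gives (7/12)·(-1) + (5/12)·(-2) = -17/12.
The receiver will play Wide, holding the server to -9/4. Shifting weight toward the row that does better against Wide would raise this floor (the equalizing mix achieves -3/2 against both Wide and Body), so the proposed strategy is not optimal.

No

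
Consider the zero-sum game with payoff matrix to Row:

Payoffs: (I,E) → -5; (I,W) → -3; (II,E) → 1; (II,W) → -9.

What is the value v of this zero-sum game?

Row minima: I → -5, II → -9; maximin = -5.
Column maxima: E → 1, W → -3; minimax = -3.
-5 ≠ -3, so there is no saddle point; optimal play is mixed.
Let Row play I with probability p. Expected payoff against E: (-5)p + 1(1−p) = −6p + 1; against W: (-3)p + (-9)(1−p) = 6p − 9.
Setting these equal: −6p + 1 = 6p − 9 ⇒ −12p = -10 ⇒ p = 5/6, and the value is (-6)·(5/6) + 1 = -4.
For Column: with q = P(E), equating I's and II's payoffs gives −2q − 3 = 10q − 9 ⇒ q = 1/2.

-4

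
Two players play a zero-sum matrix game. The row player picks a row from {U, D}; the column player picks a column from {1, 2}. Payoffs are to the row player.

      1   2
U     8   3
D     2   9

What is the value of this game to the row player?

Row minima: U → 3, D → 2; maximin = 3.
Column maxima: 1 → 8, 2 → 9; minimax = 8.
3 ≠ 8, so there is no saddle point; optimal play is mixed.
Let the row player play U with probability p. Expected payoff against 1: 8p + 2(1−p) = 6p + 2; against 2: 3p + 9(1−p) = −6p + 9.
Setting these equal: 6p + 2 = −6p + 9 ⇒ 12p = 7 ⇒ p = 7/12, and the value is (6)·(7/12) + 2 = 11/2.
For the column player: with q = P(1), equating U's and D's payoffs gives 5q + 3 = −7q + 9 ⇒ q = 1/2.

11/2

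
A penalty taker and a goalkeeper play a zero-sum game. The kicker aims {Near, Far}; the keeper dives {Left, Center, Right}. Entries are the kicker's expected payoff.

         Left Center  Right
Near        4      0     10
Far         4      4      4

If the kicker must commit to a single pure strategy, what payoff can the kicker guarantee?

4

Row minima: Near → 0, Far → 4.
The best of these is 4.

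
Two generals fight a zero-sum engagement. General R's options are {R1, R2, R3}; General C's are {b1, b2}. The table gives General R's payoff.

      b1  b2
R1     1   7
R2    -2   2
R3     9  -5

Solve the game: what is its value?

17/5

Row minima: R1 → 1, R2 → -2, R3 → -5; maximin = 1.
Column maxima: b1 → 9, b2 → 7; minimax = 7.
1 ≠ 7, so there is no saddle point; optimal play is mixed.
R2 is strictly dominated by R1, so General R never plays it.
On the remaining 2×2 (R1, R3 vs b1, b2):
Let General R play R1 with probability p. Expected payoff against b1: 1p + 9(1−p) = −8p + 9; against b2: 7p + (-5)(1−p) = 12p − 5.
Setting these equal: −8p + 9 = 12p − 5 ⇒ −20p = -14 ⇒ p = 7/10, and the value is (-8)·(7/10) + 9 = 17/5.
For General C: with q = P(b1), equating R1's and R3's payoffs gives −6q + 7 = 14q − 5 ⇒ q = 3/5.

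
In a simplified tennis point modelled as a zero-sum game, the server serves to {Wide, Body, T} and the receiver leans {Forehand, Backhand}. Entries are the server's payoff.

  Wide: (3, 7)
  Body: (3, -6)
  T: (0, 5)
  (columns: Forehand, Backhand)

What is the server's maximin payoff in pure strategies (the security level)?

3

Row minima: Wide → 3, Body → -6, T → 0.
The best of these is 3.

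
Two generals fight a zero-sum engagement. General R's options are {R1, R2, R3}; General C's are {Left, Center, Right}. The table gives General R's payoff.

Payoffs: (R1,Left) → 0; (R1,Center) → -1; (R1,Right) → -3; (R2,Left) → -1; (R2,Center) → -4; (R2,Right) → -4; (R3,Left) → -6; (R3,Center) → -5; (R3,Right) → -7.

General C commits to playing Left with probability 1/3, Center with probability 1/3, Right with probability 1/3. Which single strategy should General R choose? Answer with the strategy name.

Expected payoff of R1: (1/3)·0 + (1/3)·(-1) + (1/3)·(-3) = -4/3.
Expected payoff of R2: (1/3)·(-1) + (1/3)·(-4) + (1/3)·(-4) = -3.
Expected payoff of R3: (1/3)·(-6) + (1/3)·(-5) + (1/3)·(-7) = -6.
The largest is -4/3, so General R's best response is R1.

R1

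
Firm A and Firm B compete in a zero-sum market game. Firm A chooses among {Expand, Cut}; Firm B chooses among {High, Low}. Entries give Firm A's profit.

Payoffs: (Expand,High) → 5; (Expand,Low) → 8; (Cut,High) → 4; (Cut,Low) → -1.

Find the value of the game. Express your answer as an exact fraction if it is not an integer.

Row minima: Expand → 5, Cut → -1; maximin = 5.
Column maxima: High → 5, Low → 8; minimax = 5.
Since maximin = minimax = 5, there is a saddle point and the value is 5.

5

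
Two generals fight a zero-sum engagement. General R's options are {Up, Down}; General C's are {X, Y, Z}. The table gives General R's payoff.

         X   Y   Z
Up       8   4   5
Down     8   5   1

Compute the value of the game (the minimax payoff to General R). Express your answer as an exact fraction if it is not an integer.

Row minima: Up → 4, Down → 1; maximin = 4.
Column maxima: X → 8, Y → 5, Z → 5; minimax = 5.
4 ≠ 5, so there is no saddle point; optimal play is mixed.
X is strictly dominated by Y (it gives General R strictly more in every row), so General C never plays it.
On the remaining 2×2 (Up, Down vs Y, Z):
Let General R play Up with probability p. Expected payoff against Y: 4p + 5(1−p) = −p + 5; against Z: 5p + 1(1−p) = 4p + 1.
Setting these equal: −p + 5 = 4p + 1 ⇒ −5p = -4 ⇒ p = 4/5, and the value is (-1)·(4/5) + 5 = 21/5.
For General C: with q = P(Y), equating Up's and Down's payoffs gives −q + 5 = 4q + 1 ⇒ q = 4/5.

21/5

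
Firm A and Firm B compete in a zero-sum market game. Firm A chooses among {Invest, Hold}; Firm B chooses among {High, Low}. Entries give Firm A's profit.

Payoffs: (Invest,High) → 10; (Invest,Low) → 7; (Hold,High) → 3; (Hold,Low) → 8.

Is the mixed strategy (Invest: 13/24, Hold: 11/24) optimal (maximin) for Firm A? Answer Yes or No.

No

Against High this mix gives (13/24)·10 + (11/24)·3 = 163/24.
Against Low this mix gives (13/24)·7 + (11/24)·8 = 179/24.
Firm B will play High, holding Firm A to 163/24. Shifting weight toward the row that does better against High would raise this floor (the equalizing mix achieves 59/8 against both High and Low), so the proposed strategy is not optimal.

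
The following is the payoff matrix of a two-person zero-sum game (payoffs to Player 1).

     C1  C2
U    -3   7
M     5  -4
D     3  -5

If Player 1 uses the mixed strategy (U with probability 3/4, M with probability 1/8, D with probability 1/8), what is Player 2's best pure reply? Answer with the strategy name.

C1

If Player 2 plays C1, Player 1's expected payoff is (3/4)·(-3) + (1/8)·5 + (1/8)·3 = -5/4.
If Player 2 plays C2, Player 1's expected payoff is (3/4)·7 + (1/8)·(-4) + (1/8)·(-5) = 33/8.
Player 2 minimizes Player 1's payoff; the smallest is -5/4, so the best response is C1.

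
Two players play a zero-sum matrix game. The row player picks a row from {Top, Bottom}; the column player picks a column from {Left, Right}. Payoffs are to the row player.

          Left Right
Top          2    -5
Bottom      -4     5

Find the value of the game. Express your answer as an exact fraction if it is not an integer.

Row minima: Top → -5, Bottom → -4; maximin = -4.
Column maxima: Left → 2, Right → 5; minimax = 2.
-4 ≠ 2, so there is no saddle point; optimal play is mixed.
Let the row player play Top with probability p. Expected payoff against Left: 2p + (-4)(1−p) = 6p − 4; against Right: (-5)p + 5(1−p) = −10p + 5.
Setting these equal: 6p − 4 = −10p + 5 ⇒ 16p = 9 ⇒ p = 9/16, and the value is (6)·(9/16) − 4 = -5/8.
For the column player: with q = P(Left), equating Top's and Bottom's payoffs gives 7q − 5 = −9q + 5 ⇒ q = 5/8.

-5/8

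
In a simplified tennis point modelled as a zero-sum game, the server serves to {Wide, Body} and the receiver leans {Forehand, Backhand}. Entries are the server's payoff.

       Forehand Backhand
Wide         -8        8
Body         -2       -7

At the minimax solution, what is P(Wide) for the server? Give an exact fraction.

5/21

Row minima: Wide → -8, Body → -7; maximin = -7.
Column maxima: Forehand → -2, Backhand → 8; minimax = -2.
-7 ≠ -2, so there is no saddle point; optimal play is mixed.
Let the server play Wide with probability p. Expected payoff against Forehand: (-8)p + (-2)(1−p) = −6p − 2; against Backhand: 8p + (-7)(1−p) = 15p − 7.
Setting these equal: −6p − 2 = 15p − 7 ⇒ −21p = -5 ⇒ p = 5/21, and the value is (-6)·(5/21) − 2 = -24/7.
For the receiver: with q = P(Forehand), equating Wide's and Body's payoffs gives −16q + 8 = 5q − 7 ⇒ q = 5/7.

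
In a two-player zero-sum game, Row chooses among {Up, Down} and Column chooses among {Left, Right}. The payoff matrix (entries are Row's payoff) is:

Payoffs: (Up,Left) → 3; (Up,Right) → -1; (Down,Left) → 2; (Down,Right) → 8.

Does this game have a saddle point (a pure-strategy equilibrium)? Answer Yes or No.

No

Row minima: Up → -1, Down → 2; maximin = 2.
Column maxima: Left → 3, Right → 8; minimax = 3.
2 ≠ 3, so no pure-strategy equilibrium exists.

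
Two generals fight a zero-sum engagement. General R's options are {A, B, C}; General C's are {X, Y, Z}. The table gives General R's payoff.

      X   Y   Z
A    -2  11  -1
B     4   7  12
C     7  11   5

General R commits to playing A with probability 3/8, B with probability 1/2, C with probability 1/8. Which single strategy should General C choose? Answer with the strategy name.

X

If General C plays X, General R's expected payoff is (3/8)·(-2) + (1/2)·4 + (1/8)·7 = 17/8.
If General C plays Y, General R's expected payoff is (3/8)·11 + (1/2)·7 + (1/8)·11 = 9.
If General C plays Z, General R's expected payoff is (3/8)·(-1) + (1/2)·12 + (1/8)·5 = 25/4.
General C minimizes General R's payoff; the smallest is 17/8, so the best response is X.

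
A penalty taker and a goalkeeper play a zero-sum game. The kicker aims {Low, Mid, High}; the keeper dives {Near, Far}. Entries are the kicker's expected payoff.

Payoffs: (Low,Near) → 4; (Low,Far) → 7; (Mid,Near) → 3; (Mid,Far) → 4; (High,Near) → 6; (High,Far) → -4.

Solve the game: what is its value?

Row minima: Low → 4, Mid → 3, High → -4; maximin = 4.
Column maxima: Near → 6, Far → 7; minimax = 6.
4 ≠ 6, so there is no saddle point; optimal play is mixed.
Mid is strictly dominated by Low, so the kicker never plays it.
On the remaining 2×2 (Low, High vs Near, Far):
Let the kicker play Low with probability p. Expected payoff against Near: 4p + 6(1−p) = −2p + 6; against Far: 7p + (-4)(1−p) = 11p − 4.
Setting these equal: −2p + 6 = 11p − 4 ⇒ −13p = -10 ⇒ p = 10/13, and the value is (-2)·(10/13) + 6 = 58/13.
For the keeper: with q = P(Near), equating Low's and High's payoffs gives −3q + 7 = 10q − 4 ⇒ q = 11/13.

58/13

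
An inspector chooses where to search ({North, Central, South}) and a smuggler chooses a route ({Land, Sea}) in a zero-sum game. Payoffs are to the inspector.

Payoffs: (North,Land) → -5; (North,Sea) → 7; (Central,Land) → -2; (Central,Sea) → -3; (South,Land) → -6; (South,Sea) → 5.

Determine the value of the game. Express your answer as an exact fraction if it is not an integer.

-29/13

Row minima: North → -5, Central → -3, South → -6; maximin = -3.
Column maxima: Land → -2, Sea → 7; minimax = -2.
-3 ≠ -2, so there is no saddle point; optimal play is mixed.
South is strictly dominated by North, so the inspector never plays it.
On the remaining 2×2 (North, Central vs Land, Sea):
Let the inspector play North with probability p. Expected payoff against Land: (-5)p + (-2)(1−p) = −3p − 2; against Sea: 7p + (-3)(1−p) = 10p − 3.
Setting these equal: −3p − 2 = 10p − 3 ⇒ −13p = -1 ⇒ p = 1/13, and the value is (-3)·(1/13) − 2 = -29/13.
For the smuggler: with q = P(Land), equating North's and Central's payoffs gives −12q + 7 = q − 3 ⇒ q = 10/13.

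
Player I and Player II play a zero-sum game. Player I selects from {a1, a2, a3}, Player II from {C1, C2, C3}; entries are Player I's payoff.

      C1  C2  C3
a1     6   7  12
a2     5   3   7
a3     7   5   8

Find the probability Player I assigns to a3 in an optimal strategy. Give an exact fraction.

Row minima: a1 → 6, a2 → 3, a3 → 5; maximin = 6.
Column maxima: C1 → 7, C2 → 7, C3 → 12; minimax = 7.
6 ≠ 7, so there is no saddle point; optimal play is mixed.
a2 is strictly dominated by a1, so Player I never plays it.
C3 is strictly dominated by C1 (it gives Player I strictly more in every row), so Player II never plays it.
On the remaining 2×2 (a1, a3 vs C1, C2):
Let Player I play a1 with probability p. Expected payoff against C1: 6p + 7(1−p) = −p + 7; against C2: 7p + 5(1−p) = 2p + 5.
Setting these equal: −p + 7 = 2p + 5 ⇒ −3p = -2 ⇒ p = 2/3, and the value is (-1)·(2/3) + 7 = 19/3.
For Player II: with q = P(C1), equating a1's and a3's payoffs gives −q + 7 = 2q + 5 ⇒ q = 2/3.

1/3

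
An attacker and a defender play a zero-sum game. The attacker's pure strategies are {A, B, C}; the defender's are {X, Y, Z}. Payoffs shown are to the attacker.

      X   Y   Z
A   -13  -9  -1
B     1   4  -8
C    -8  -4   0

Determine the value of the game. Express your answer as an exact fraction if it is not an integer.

-64/17

Row minima: A → -13, B → -8, C → -8; maximin = -8.
Column maxima: X → 1, Y → 4, Z → 0; minimax = 0.
-8 ≠ 0, so there is no saddle point; optimal play is mixed.
A is strictly dominated by C, so the attacker never plays it.
Y is strictly dominated by X (it gives the attacker strictly more in every row), so the defender never plays it.
On the remaining 2×2 (B, C vs X, Z):
Let the attacker play B with probability p. Expected payoff against X: 1p + (-8)(1−p) = 9p − 8; against Z: (-8)p + 0(1−p) = −8p.
Setting these equal: 9p − 8 = −8p ⇒ 17p = 8 ⇒ p = 8/17, and the value is (9)·(8/17) − 8 = -64/17.
For the defender: with q = P(X), equating B's and C's payoffs gives 9q − 8 = −8q ⇒ q = 8/17.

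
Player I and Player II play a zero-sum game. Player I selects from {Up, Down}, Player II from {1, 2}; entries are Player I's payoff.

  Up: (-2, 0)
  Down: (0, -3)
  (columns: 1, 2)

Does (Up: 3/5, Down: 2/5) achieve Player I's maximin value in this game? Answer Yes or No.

Against 1 this mix gives (3/5)·(-2) + (2/5)·0 = -6/5.
Against 2 this mix gives (3/5)·0 + (2/5)·(-3) = -6/5.
All of Player II's active replies (1, 2) yield -6/5, and no column does worse for Player I. The mix makes Player II indifferent and guarantees -6/5, so it is optimal.

Yes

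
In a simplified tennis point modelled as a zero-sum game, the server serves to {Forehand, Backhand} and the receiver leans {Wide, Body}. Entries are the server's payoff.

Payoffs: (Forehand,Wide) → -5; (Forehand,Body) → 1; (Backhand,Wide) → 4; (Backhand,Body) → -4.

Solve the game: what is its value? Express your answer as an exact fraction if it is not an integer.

-8/7

Row minima: Forehand → -5, Backhand → -4; maximin = -4.
Column maxima: Wide → 4, Body → 1; minimax = 1.
-4 ≠ 1, so there is no saddle point; optimal play is mixed.
Let the server play Forehand with probability p. Expected payoff against Wide: (-5)p + 4(1−p) = −9p + 4; against Body: 1p + (-4)(1−p) = 5p − 4.
Setting these equal: −9p + 4 = 5p − 4 ⇒ −14p = -8 ⇒ p = 4/7, and the value is (-9)·(4/7) + 4 = -8/7.
For the receiver: with q = P(Wide), equating Forehand's and Backhand's payoffs gives −6q + 1 = 8q − 4 ⇒ q = 5/14.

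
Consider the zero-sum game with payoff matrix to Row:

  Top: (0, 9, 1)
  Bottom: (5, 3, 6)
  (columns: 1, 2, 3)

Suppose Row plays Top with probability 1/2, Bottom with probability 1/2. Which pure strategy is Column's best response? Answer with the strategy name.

If Column plays 1, Row's expected payoff is (1/2)·0 + (1/2)·5 = 5/2.
If Column plays 2, Row's expected payoff is (1/2)·9 + (1/2)·3 = 6.
If Column plays 3, Row's expected payoff is (1/2)·1 + (1/2)·6 = 7/2.
Column minimizes Row's payoff; the smallest is 5/2, so the best response is 1.

1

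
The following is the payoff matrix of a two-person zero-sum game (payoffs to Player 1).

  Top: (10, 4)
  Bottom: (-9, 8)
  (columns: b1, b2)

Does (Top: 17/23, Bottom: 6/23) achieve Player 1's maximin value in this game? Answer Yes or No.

Against b1 this mix gives (17/23)·10 + (6/23)·(-9) = 116/23.
Against b2 this mix gives (17/23)·4 + (6/23)·8 = 116/23.
All of Player 2's active replies (b1, b2) yield 116/23, and no column does worse for Player 1. The mix makes Player 2 indifferent and guarantees 116/23, so it is optimal.

Yes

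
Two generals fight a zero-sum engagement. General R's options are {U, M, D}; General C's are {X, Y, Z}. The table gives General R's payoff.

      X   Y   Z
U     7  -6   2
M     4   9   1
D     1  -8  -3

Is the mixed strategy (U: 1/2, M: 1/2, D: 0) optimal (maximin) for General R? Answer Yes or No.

Against X this mix gives (1/2)·7 + (1/2)·4 = 11/2.
Against Y this mix gives (1/2)·(-6) + (1/2)·9 = 3/2.
Against Z this mix gives (1/2)·2 + (1/2)·1 = 3/2.
All of General C's active replies (Y, Z) yield 3/2, and no column does worse for General R. The mix makes General C indifferent and guarantees 3/2, so it is optimal.

Yes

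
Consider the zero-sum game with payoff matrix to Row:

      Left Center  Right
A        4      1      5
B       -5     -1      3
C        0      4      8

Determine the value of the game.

16/7

Row minima: A → 1, B → -5, C → 0; maximin = 1.
Column maxima: Left → 4, Center → 4, Right → 8; minimax = 4.
1 ≠ 4, so there is no saddle point; optimal play is mixed.
B is strictly dominated by A, so Row never plays it.
Right is strictly dominated by Left (it gives Row strictly more in every row), so Column never plays it.
On the remaining 2×2 (A, C vs Left, Center):
Let Row play A with probability p. Expected payoff against Left: 4p + 0(1−p) = 4p; against Center: 1p + 4(1−p) = −3p + 4.
Setting these equal: 4p = −3p + 4 ⇒ 7p = 4 ⇒ p = 4/7, and the value is (4)·(4/7) = 16/7.
For Column: with q = P(Left), equating A's and C's payoffs gives 3q + 1 = −4q + 4 ⇒ q = 3/7.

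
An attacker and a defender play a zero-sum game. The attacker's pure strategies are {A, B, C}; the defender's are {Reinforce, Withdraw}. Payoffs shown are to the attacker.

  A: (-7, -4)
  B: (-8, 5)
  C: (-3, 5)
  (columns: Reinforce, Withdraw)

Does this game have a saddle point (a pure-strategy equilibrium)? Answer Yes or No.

Row minima: A → -7, B → -8, C → -3; maximin = -3.
Column maxima: Reinforce → -3, Withdraw → 5; minimax = -3.
maximin = minimax = -3, so a saddle point exists.

Yes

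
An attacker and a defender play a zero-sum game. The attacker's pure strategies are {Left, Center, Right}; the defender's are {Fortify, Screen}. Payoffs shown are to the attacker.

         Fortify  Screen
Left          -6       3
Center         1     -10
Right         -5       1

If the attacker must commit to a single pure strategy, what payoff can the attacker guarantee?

-5

Row minima: Left → -6, Center → -10, Right → -5.
The best of these is -5.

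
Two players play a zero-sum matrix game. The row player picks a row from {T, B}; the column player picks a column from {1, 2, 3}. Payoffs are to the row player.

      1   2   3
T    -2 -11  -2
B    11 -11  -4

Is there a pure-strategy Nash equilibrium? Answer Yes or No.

Row minima: T → -11, B → -11; maximin = -11.
Column maxima: 1 → 11, 2 → -11, 3 → -2; minimax = -11.
maximin = minimax = -11, so a saddle point exists.

Yes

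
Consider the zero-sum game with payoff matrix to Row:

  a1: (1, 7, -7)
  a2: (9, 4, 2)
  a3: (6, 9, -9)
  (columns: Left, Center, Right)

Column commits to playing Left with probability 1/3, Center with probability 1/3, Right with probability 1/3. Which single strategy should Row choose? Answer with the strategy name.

a2

Expected payoff of a1: (1/3)·1 + (1/3)·7 + (1/3)·(-7) = 1/3.
Expected payoff of a2: (1/3)·9 + (1/3)·4 + (1/3)·2 = 5.
Expected payoff of a3: (1/3)·6 + (1/3)·9 + (1/3)·(-9) = 2.
The largest is 5, so Row's best response is a2.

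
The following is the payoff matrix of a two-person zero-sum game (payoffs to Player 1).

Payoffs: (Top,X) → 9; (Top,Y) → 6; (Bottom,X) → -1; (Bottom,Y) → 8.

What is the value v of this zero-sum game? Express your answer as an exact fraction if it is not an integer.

Row minima: Top → 6, Bottom → -1; maximin = 6.
Column maxima: X → 9, Y → 8; minimax = 8.
6 ≠ 8, so there is no saddle point; optimal play is mixed.
Let Player 1 play Top with probability p. Expected payoff against X: 9p + (-1)(1−p) = 10p − 1; against Y: 6p + 8(1−p) = −2p + 8.
Setting these equal: 10p − 1 = −2p + 8 ⇒ 12p = 9 ⇒ p = 3/4, and the value is (10)·(3/4) − 1 = 13/2.
For Player 2: with q = P(X), equating Top's and Bottom's payoffs gives 3q + 6 = −9q + 8 ⇒ q = 1/6.

13/2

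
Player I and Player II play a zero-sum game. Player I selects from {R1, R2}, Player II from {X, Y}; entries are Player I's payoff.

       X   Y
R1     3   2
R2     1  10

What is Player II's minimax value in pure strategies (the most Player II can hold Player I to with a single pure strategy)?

3

Column maxima: X → 3, Y → 10.
The smallest of these is 3.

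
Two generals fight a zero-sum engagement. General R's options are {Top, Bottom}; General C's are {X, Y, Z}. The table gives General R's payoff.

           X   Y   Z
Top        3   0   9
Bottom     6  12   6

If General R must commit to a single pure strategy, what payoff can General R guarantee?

6

Row minima: Top → 0, Bottom → 6.
The best of these is 6.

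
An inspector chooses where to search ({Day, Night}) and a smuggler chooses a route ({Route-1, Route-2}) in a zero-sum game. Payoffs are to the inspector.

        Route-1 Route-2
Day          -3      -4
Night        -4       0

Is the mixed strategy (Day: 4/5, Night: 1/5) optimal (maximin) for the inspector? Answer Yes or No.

Against Route-1 this mix gives (4/5)·(-3) + (1/5)·(-4) = -16/5.
Against Route-2 this mix gives (4/5)·(-4) + (1/5)·0 = -16/5.
All of the smuggler's active replies (Route-1, Route-2) yield -16/5, and no column does worse for the inspector. The mix makes the smuggler indifferent and guarantees -16/5, so it is optimal.

Yes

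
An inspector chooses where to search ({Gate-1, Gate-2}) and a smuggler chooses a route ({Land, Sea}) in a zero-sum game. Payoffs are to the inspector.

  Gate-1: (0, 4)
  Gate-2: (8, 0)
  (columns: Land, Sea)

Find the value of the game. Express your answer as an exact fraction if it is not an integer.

8/3

Row minima: Gate-1 → 0, Gate-2 → 0; maximin = 0.
Column maxima: Land → 8, Sea → 4; minimax = 4.
0 ≠ 4, so there is no saddle point; optimal play is mixed.
Let the inspector play Gate-1 with probability p. Expected payoff against Land: 0p + 8(1−p) = −8p + 8; against Sea: 4p + 0(1−p) = 4p.
Setting these equal: −8p + 8 = 4p ⇒ −12p = -8 ⇒ p = 2/3, and the value is (-8)·(2/3) + 8 = 8/3.
For the smuggler: with q = P(Land), equating Gate-1's and Gate-2's payoffs gives −4q + 4 = 8q ⇒ q = 1/3.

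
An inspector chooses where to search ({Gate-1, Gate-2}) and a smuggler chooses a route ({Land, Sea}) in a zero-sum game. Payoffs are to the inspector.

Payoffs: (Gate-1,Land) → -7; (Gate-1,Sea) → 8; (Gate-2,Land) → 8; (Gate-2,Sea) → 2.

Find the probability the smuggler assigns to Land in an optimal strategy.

Row minima: Gate-1 → -7, Gate-2 → 2; maximin = 2.
Column maxima: Land → 8, Sea → 8; minimax = 8.
2 ≠ 8, so there is no saddle point; optimal play is mixed.
Let the inspector play Gate-1 with probability p. Expected payoff against Land: (-7)p + 8(1−p) = −15p + 8; against Sea: 8p + 2(1−p) = 6p + 2.
Setting these equal: −15p + 8 = 6p + 2 ⇒ −21p = -6 ⇒ p = 2/7, and the value is (-15)·(2/7) + 8 = 26/7.
For the smuggler: with q = P(Land), equating Gate-1's and Gate-2's payoffs gives −15q + 8 = 6q + 2 ⇒ q = 2/7.

2/7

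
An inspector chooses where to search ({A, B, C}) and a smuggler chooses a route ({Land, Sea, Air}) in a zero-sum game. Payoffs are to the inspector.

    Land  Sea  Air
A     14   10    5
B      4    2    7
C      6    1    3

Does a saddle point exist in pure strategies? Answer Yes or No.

Row minima: A → 5, B → 2, C → 1; maximin = 5.
Column maxima: Land → 14, Sea → 10, Air → 7; minimax = 7.
5 ≠ 7, so no pure-strategy equilibrium exists.

No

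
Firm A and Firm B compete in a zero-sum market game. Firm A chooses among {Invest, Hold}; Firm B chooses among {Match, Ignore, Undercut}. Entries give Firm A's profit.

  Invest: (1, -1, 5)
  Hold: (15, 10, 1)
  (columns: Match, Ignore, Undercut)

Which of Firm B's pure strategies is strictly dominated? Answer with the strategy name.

Ignore holds Firm A's payoff strictly below Match in every row: -1 < 1, 10 < 15.
So Match is strictly dominated for Firm B.

Match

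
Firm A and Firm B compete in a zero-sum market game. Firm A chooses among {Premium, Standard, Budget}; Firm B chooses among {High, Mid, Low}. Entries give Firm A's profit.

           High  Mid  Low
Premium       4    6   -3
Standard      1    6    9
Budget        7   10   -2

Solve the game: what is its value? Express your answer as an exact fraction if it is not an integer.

Row minima: Premium → -3, Standard → 1, Budget → -2; maximin = 1.
Column maxima: High → 7, Mid → 10, Low → 9; minimax = 7.
1 ≠ 7, so there is no saddle point; optimal play is mixed.
Premium is strictly dominated by Budget, so Firm A never plays it.
Mid is strictly dominated by High (it gives Firm A strictly more in every row), so Firm B never plays it.
On the remaining 2×2 (Standard, Budget vs High, Low):
Let Firm A play Standard with probability p. Expected payoff against High: 1p + 7(1−p) = −6p + 7; against Low: 9p + (-2)(1−p) = 11p − 2.
Setting these equal: −6p + 7 = 11p − 2 ⇒ −17p = -9 ⇒ p = 9/17, and the value is (-6)·(9/17) + 7 = 65/17.
For Firm B: with q = P(High), equating Standard's and Budget's payoffs gives −8q + 9 = 9q − 2 ⇒ q = 11/17.

65/17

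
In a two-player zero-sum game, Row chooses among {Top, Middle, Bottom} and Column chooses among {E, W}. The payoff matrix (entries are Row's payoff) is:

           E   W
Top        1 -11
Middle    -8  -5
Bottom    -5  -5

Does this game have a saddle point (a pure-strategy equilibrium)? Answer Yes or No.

Yes

Row minima: Top → -11, Middle → -8, Bottom → -5; maximin = -5.
Column maxima: E → 1, W → -5; minimax = -5.
maximin = minimax = -5, so a saddle point exists.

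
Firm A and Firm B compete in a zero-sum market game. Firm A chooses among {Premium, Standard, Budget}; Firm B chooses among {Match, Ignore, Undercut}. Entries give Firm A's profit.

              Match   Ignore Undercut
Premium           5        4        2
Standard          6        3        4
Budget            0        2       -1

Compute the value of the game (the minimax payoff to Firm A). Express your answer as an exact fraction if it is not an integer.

Row minima: Premium → 2, Standard → 3, Budget → -1; maximin = 3.
Column maxima: Match → 6, Ignore → 4, Undercut → 4; minimax = 4.
3 ≠ 4, so there is no saddle point; optimal play is mixed.
Budget is strictly dominated by Premium, so Firm A never plays it.
With Budget eliminated, Match is strictly dominated by Ignore (it gives Firm A strictly more in every remaining row), so Firm B never plays it.
On the remaining 2×2 (Premium, Standard vs Ignore, Undercut):
Let Firm A play Premium with probability p. Expected payoff against Ignore: 4p + 3(1−p) = p + 3; against Undercut: 2p + 4(1−p) = −2p + 4.
Setting these equal: p + 3 = −2p + 4 ⇒ 3p = 1 ⇒ p = 1/3, and the value is (1)·(1/3) + 3 = 10/3.
For Firm B: with q = P(Ignore), equating Premium's and Standard's payoffs gives 2q + 2 = −q + 4 ⇒ q = 2/3.

10/3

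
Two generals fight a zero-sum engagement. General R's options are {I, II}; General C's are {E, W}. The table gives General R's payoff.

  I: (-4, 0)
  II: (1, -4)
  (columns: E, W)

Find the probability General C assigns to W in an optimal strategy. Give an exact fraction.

5/9

Row minima: I → -4, II → -4; maximin = -4.
Column maxima: E → 1, W → 0; minimax = 0.
-4 ≠ 0, so there is no saddle point; optimal play is mixed.
Let General R play I with probability p. Expected payoff against E: (-4)p + 1(1−p) = −5p + 1; against W: 0p + (-4)(1−p) = 4p − 4.
Setting these equal: −5p + 1 = 4p − 4 ⇒ −9p = -5 ⇒ p = 5/9, and the value is (-5)·(5/9) + 1 = -16/9.
For General C: with q = P(E), equating I's and II's payoffs gives −4q = 5q − 4 ⇒ q = 4/9.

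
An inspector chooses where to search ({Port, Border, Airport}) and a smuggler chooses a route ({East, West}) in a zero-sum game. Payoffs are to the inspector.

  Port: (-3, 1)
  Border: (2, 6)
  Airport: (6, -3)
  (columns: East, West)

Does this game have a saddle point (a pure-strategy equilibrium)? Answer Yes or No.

Row minima: Port → -3, Border → 2, Airport → -3; maximin = 2.
Column maxima: East → 6, West → 6; minimax = 6.
2 ≠ 6, so no pure-strategy equilibrium exists.

No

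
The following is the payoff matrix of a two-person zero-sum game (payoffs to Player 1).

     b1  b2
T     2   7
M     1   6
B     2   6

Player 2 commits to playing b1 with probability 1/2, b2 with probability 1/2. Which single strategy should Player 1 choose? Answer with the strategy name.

Expected payoff of T: (1/2)·2 + (1/2)·7 = 9/2.
Expected payoff of M: (1/2)·1 + (1/2)·6 = 7/2.
Expected payoff of B: (1/2)·2 + (1/2)·6 = 4.
The largest is 9/2, so Player 1's best response is T.

T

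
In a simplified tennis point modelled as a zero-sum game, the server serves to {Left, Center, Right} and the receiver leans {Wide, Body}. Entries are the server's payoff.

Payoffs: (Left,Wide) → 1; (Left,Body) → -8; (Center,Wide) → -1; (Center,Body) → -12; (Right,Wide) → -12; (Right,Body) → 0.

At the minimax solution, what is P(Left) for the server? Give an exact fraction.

Row minima: Left → -8, Center → -12, Right → -12; maximin = -8.
Column maxima: Wide → 1, Body → 0; minimax = 0.
-8 ≠ 0, so there is no saddle point; optimal play is mixed.
Center is strictly dominated by Left, so the server never plays it.
On the remaining 2×2 (Left, Right vs Wide, Body):
Let the server play Left with probability p. Expected payoff against Wide: 1p + (-12)(1−p) = 13p − 12; against Body: (-8)p + 0(1−p) = −8p.
Setting these equal: 13p − 12 = −8p ⇒ 21p = 12 ⇒ p = 4/7, and the value is (13)·(4/7) − 12 = -32/7.
For the receiver: with q = P(Wide), equating Left's and Right's payoffs gives 9q − 8 = −12q ⇒ q = 8/21.

4/7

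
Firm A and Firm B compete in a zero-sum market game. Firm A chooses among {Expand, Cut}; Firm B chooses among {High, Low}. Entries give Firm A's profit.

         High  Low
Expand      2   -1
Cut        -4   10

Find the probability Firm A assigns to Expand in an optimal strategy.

Row minima: Expand → -1, Cut → -4; maximin = -1.
Column maxima: High → 2, Low → 10; minimax = 2.
-1 ≠ 2, so there is no saddle point; optimal play is mixed.
Let Firm A play Expand with probability p. Expected payoff against High: 2p + (-4)(1−p) = 6p − 4; against Low: (-1)p + 10(1−p) = −11p + 10.
Setting these equal: 6p − 4 = −11p + 10 ⇒ 17p = 14 ⇒ p = 14/17, and the value is (6)·(14/17) − 4 = 16/17.
For Firm B: with q = P(High), equating Expand's and Cut's payoffs gives 3q − 1 = −14q + 10 ⇒ q = 11/17.

14/17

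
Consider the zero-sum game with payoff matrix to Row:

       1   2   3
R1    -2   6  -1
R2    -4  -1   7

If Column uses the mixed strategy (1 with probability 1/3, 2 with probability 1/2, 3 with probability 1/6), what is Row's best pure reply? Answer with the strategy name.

Expected payoff of R1: (1/3)·(-2) + (1/2)·6 + (1/6)·(-1) = 13/6.
Expected payoff of R2: (1/3)·(-4) + (1/2)·(-1) + (1/6)·7 = -2/3.
The largest is 13/6, so Row's best response is R1.

R1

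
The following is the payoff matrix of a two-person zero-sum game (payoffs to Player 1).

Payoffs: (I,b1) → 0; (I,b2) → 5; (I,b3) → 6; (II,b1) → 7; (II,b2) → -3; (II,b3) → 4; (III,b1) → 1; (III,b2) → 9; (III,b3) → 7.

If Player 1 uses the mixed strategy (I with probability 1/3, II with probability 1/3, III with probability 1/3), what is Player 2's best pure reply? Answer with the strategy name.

If Player 2 plays b1, Player 1's expected payoff is (1/3)·0 + (1/3)·7 + (1/3)·1 = 8/3.
If Player 2 plays b2, Player 1's expected payoff is (1/3)·5 + (1/3)·(-3) + (1/3)·9 = 11/3.
If Player 2 plays b3, Player 1's expected payoff is (1/3)·6 + (1/3)·4 + (1/3)·7 = 17/3.
Player 2 minimizes Player 1's payoff; the smallest is 8/3, so the best response is b1.

b1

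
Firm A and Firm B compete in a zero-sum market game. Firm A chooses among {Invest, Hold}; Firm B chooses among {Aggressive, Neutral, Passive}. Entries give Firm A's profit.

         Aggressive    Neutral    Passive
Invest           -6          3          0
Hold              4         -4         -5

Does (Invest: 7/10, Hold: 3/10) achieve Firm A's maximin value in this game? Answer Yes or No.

Against Aggressive this mix gives (7/10)·(-6) + (3/10)·4 = -3.
Against Neutral this mix gives (7/10)·3 + (3/10)·(-4) = 9/10.
Against Passive this mix gives (7/10)·0 + (3/10)·(-5) = -3/2.
Firm B will play Aggressive, holding Firm A to -3. Shifting weight toward the row that does better against Aggressive would raise this floor (the equalizing mix achieves -2 against both Aggressive and Passive), so the proposed strategy is not optimal.

No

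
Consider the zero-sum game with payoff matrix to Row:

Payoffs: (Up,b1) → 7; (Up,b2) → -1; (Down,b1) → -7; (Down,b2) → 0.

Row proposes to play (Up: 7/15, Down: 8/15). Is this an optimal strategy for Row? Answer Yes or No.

Against b1 this mix gives (7/15)·7 + (8/15)·(-7) = -7/15.
Against b2 this mix gives (7/15)·(-1) + (8/15)·0 = -7/15.
All of Column's active replies (b1, b2) yield -7/15, and no column does worse for Row. The mix makes Column indifferent and guarantees -7/15, so it is optimal.

Yes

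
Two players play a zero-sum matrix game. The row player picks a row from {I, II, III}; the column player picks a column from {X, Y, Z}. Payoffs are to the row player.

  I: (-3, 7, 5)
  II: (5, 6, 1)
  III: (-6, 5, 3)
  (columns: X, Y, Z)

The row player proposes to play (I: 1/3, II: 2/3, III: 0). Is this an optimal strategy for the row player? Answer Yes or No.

Against X this mix gives (1/3)·(-3) + (2/3)·5 = 7/3.
Against Y this mix gives (1/3)·7 + (2/3)·6 = 19/3.
Against Z this mix gives (1/3)·5 + (2/3)·1 = 7/3.
All of the column player's active replies (X, Z) yield 7/3, and no column does worse for the row player. The mix makes the column player indifferent and guarantees 7/3, so it is optimal.

Yes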